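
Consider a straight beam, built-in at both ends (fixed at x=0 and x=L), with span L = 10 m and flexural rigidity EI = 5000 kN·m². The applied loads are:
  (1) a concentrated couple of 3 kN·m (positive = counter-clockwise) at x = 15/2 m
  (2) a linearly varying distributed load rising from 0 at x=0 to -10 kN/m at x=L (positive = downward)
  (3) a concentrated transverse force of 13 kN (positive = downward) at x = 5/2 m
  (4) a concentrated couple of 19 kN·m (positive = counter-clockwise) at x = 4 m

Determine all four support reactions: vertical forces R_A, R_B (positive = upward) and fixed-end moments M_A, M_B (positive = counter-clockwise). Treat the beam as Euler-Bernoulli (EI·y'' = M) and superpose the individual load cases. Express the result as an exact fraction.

Load 1 — applied couple M₀=3 kN·m at a=15/2 m (b=L-a=5/2):
  R_A = 6M₀ab/L³ = 6·3·(15/2)·(5/2)/10³ = 27/80 kN
  M_A = M₀b(2a-b)/L² = 3·(5/2)·(2·(15/2)-(5/2))/10² = 15/16 kN·m
  R_B = -6M₀ab/L³ = -6·3·(15/2)·(5/2)/10³ = -27/80 kN
  M_B = M₀a(2b-a)/L² = 3·(15/2)·(2·(5/2)-(15/2))/10² = -9/16 kN·m
Load 2 — triangular load w₀=-10 kN/m (0→w₀ over full span):
  R_A = 3w₀L/20 = 3·(-10)·10/20 = -15 kN
  M_A = w₀L²/30 = (-10)·10²/30 = -100/3 kN·m
  R_B = 7w₀L/20 = 7·(-10)·10/20 = -35 kN
  M_B = -w₀L²/20 = -(-10)·10²/20 = 50 kN·m
Load 3 — point force P=13 kN at a=5/2 m (b=L-a=15/2):
  R_A = Pb²(3a+b)/L³ = 13·(15/2)²·(3·(5/2)+(15/2))/10³ = 351/32 kN
  M_A = Pab²/L² = 13·(5/2)·(15/2)²/10² = 585/32 kN·m
  R_B = Pa²(a+3b)/L³ = 13·(5/2)²·((5/2)+3·(15/2))/10³ = 65/32 kN
  M_B = -Pa²b/L² = -13·(5/2)²·(15/2)/10² = -195/32 kN·m
Load 4 — applied couple M₀=19 kN·m at a=4 m (b=L-a=6):
  R_A = 6M₀ab/L³ = 6·19·4·6/10³ = 342/125 kN
  M_A = M₀b(2a-b)/L² = 19·6·(2·4-6)/10² = 57/25 kN·m
  R_B = -6M₀ab/L³ = -6·19·4·6/10³ = -342/125 kN
  M_B = M₀a(2b-a)/L² = 19·4·(2·6-4)/10² = 152/25 kN·m
Superposition: R_A = -3831/4000 kN, M_A = -28403/2400 kN·m, R_B = -144169/4000 kN, M_B = 39539/800 kN·m

R_A = -3831/4000 kN, M_A = -28403/2400 kN·m, R_B = -144169/4000 kN, M_B = 39539/800 kN·m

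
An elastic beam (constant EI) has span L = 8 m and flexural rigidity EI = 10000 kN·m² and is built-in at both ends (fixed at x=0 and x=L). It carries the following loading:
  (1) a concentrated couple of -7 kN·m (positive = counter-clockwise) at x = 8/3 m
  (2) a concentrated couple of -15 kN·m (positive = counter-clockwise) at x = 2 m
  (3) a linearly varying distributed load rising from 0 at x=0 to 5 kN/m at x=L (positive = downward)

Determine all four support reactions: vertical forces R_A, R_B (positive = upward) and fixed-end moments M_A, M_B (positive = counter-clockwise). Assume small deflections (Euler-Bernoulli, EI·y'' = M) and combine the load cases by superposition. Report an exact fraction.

Load 1 — applied couple M₀=-7 kN·m at a=8/3 m (b=L-a=16/3):
  R_A = 6M₀ab/L³ = 6·(-7)·(8/3)·(16/3)/8³ = -7/6 kN
  M_A = M₀b(2a-b)/L² = (-7)·(16/3)·(2·(8/3)-(16/3))/8² = 0 kN·m
  R_B = -6M₀ab/L³ = -6·(-7)·(8/3)·(16/3)/8³ = 7/6 kN
  M_B = M₀a(2b-a)/L² = (-7)·(8/3)·(2·(16/3)-(8/3))/8² = -7/3 kN·m
Load 2 — applied couple M₀=-15 kN·m at a=2 m (b=L-a=6):
  R_A = 6M₀ab/L³ = 6·(-15)·2·6/8³ = -135/64 kN
  M_A = M₀b(2a-b)/L² = (-15)·6·(2·2-6)/8² = 45/16 kN·m
  R_B = -6M₀ab/L³ = -6·(-15)·2·6/8³ = 135/64 kN
  M_B = M₀a(2b-a)/L² = (-15)·2·(2·6-2)/8² = -75/16 kN·m
Load 3 — triangular load w₀=5 kN/m (0→w₀ over full span):
  R_A = 3w₀L/20 = 3·5·8/20 = 6 kN
  M_A = w₀L²/30 = 5·8²/30 = 32/3 kN·m
  R_B = 7w₀L/20 = 7·5·8/20 = 14 kN
  M_B = -w₀L²/20 = -5·8²/20 = -16 kN·m
Superposition: R_A = 523/192 kN, M_A = 647/48 kN·m, R_B = 3317/192 kN, M_B = -1105/48 kN·m

R_A = 523/192 kN, M_A = 647/48 kN·m, R_B = 3317/192 kN, M_B = -1105/48 kN·m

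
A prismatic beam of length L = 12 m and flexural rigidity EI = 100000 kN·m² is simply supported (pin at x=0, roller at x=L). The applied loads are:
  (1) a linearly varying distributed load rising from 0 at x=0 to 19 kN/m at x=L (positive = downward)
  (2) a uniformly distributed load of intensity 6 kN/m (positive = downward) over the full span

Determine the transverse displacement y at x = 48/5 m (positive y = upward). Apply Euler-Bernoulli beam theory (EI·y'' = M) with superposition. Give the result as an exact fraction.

Load 1 — triangular load w₀=19 kN/m (0→w₀ over full span):
  y_1 = -w₀x(7L⁴-10L²x²+3x⁴)/(360LEI) = -19·(48/5)·(7·12⁴-10·12²·(48/5)²+3·(48/5)⁴)/(360·12·100000) = -781812/48828125 m
Load 2 — uniform load w=6 kN/m over full span:
  y_2 = -wx(L³-2Lx²+x³)/(24EI) = -6·(48/5)·(12³-2·12·(48/5)²+(48/5)³)/(24·100000) = -18792/1953125 m
Superposition: y = Σ y_i = -1251612/48828125 m ≈ -0.025633 m

y(48/5) = -1251612/48828125 m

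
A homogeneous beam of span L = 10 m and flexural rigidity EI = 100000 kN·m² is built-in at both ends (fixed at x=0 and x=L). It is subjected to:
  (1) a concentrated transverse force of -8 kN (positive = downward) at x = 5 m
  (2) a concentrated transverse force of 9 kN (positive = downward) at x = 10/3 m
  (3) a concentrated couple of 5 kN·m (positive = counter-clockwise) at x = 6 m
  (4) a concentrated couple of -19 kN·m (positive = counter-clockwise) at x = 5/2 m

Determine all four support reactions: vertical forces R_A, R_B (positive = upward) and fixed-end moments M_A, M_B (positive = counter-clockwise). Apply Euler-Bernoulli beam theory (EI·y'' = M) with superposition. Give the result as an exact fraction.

Load 1 — point force P=-8 kN at a=5 m (b=L-a=5):
  R_A = Pb²(3a+b)/L³ = (-8)·5²·(3·5+5)/10³ = -4 kN
  M_A = Pab²/L² = (-8)·5·5²/10² = -10 kN·m
  R_B = Pa²(a+3b)/L³ = (-8)·5²·(5+3·5)/10³ = -4 kN
  M_B = -Pa²b/L² = -(-8)·5²·5/10² = 10 kN·m
Load 2 — point force P=9 kN at a=10/3 m (b=L-a=20/3):
  R_A = Pb²(3a+b)/L³ = 9·(20/3)²·(3·(10/3)+(20/3))/10³ = 20/3 kN
  M_A = Pab²/L² = 9·(10/3)·(20/3)²/10² = 40/3 kN·m
  R_B = Pa²(a+3b)/L³ = 9·(10/3)²·((10/3)+3·(20/3))/10³ = 7/3 kN
  M_B = -Pa²b/L² = -9·(10/3)²·(20/3)/10² = -20/3 kN·m
Load 3 — applied couple M₀=5 kN·m at a=6 m (b=L-a=4):
  R_A = 6M₀ab/L³ = 6·5·6·4/10³ = 18/25 kN
  M_A = M₀b(2a-b)/L² = 5·4·(2·6-4)/10² = 8/5 kN·m
  R_B = -6M₀ab/L³ = -6·5·6·4/10³ = -18/25 kN
  M_B = M₀a(2b-a)/L² = 5·6·(2·4-6)/10² = 3/5 kN·m
Load 4 — applied couple M₀=-19 kN·m at a=5/2 m (b=L-a=15/2):
  R_A = 6M₀ab/L³ = 6·(-19)·(5/2)·(15/2)/10³ = -171/80 kN
  M_A = M₀b(2a-b)/L² = (-19)·(15/2)·(2·(5/2)-(15/2))/10² = 57/16 kN·m
  R_B = -6M₀ab/L³ = -6·(-19)·(5/2)·(15/2)/10³ = 171/80 kN
  M_B = M₀a(2b-a)/L² = (-19)·(5/2)·(2·(15/2)-(5/2))/10² = -95/16 kN·m
Superposition: R_A = 1499/1200 kN, M_A = 2039/240 kN·m, R_B = -299/1200 kN, M_B = -481/240 kN·m

R_A = 1499/1200 kN, M_A = 2039/240 kN·m, R_B = -299/1200 kN, M_B = -481/240 kN·m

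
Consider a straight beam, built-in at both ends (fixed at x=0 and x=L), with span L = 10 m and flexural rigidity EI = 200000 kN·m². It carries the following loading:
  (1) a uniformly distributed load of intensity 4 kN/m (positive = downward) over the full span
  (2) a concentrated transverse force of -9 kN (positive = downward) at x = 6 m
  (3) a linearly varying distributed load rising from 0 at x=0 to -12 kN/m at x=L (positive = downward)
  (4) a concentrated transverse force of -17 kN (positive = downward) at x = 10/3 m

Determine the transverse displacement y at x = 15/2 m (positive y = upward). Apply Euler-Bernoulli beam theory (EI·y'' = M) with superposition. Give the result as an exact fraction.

y(15/2) = 189263/414720000 m

Load 1 — uniform load w=4 kN/m over full span:
  y_1 = -wx²(L-x)²/(24EI) = -4·(15/2)²·(10-(15/2))²/(24·200000) = -3/10240 m
Load 2 — point force P=-9 kN at a=6 m (b=L-a=4):
  y_2 = -Pa²(L-x)²(3bL-(3b+a)(L-x))/(6L³EI)  [x>a] = -(-9)·6²·(10-(15/2))²·(3·4·10-(3·4+6)·(10-(15/2)))/(6·10³·200000) = 81/640000 m
Load 3 — triangular load w₀=-12 kN/m (0→w₀ over full span):
  y_3 = -w₀x²(L-x)²(x+2L)/(120LEI) = -(-12)·(15/2)²·(10-(15/2))²·((15/2)+2·10)/(120·10·200000) = 99/204800 m
Load 4 — point force P=-17 kN at a=10/3 m (b=L-a=20/3):
  y_4 = -Pa²(L-x)²(3bL-(3b+a)(L-x))/(6L³EI)  [x>a] = -(-17)·(10/3)²·(10-(15/2))²·(3·(20/3)·10-(3·(20/3)+(10/3))·(10-(15/2)))/(6·10³·200000) = 289/2073600 m
Superposition: y = Σ y_i = 189263/414720000 m ≈ 0.000456 m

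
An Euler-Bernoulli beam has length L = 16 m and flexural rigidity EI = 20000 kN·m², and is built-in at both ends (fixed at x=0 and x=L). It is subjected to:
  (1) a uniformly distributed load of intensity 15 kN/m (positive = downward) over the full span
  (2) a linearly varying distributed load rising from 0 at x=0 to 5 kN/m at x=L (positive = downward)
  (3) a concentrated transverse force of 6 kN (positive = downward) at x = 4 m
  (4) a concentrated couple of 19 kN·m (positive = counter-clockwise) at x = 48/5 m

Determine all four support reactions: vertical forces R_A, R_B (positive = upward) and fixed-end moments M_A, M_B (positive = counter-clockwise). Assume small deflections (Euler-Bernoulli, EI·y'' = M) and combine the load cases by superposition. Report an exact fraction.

R_A = 55509/400 kN, M_A = 57337/150 kN·m, R_B = 58891/400 kN, M_B = -19311/50 kN·m

Load 1 — uniform load w=15 kN/m over full span:
  R_A = wL/2 = 15·16/2 = 120 kN
  M_A = wL²/12 = 15·16²/12 = 320 kN·m
  R_B = wL/2 = 15·16/2 = 120 kN
  M_B = -wL²/12 = -15·16²/12 = -320 kN·m
Load 2 — triangular load w₀=5 kN/m (0→w₀ over full span):
  R_A = 3w₀L/20 = 3·5·16/20 = 12 kN
  M_A = w₀L²/30 = 5·16²/30 = 128/3 kN·m
  R_B = 7w₀L/20 = 7·5·16/20 = 28 kN
  M_B = -w₀L²/20 = -5·16²/20 = -64 kN·m
Load 3 — point force P=6 kN at a=4 m (b=L-a=12):
  R_A = Pb²(3a+b)/L³ = 6·12²·(3·4+12)/16³ = 81/16 kN
  M_A = Pab²/L² = 6·4·12²/16² = 27/2 kN·m
  R_B = Pa²(a+3b)/L³ = 6·4²·(4+3·12)/16³ = 15/16 kN
  M_B = -Pa²b/L² = -6·4²·12/16² = -9/2 kN·m
Load 4 — applied couple M₀=19 kN·m at a=48/5 m (b=L-a=32/5):
  R_A = 6M₀ab/L³ = 6·19·(48/5)·(32/5)/16³ = 171/100 kN
  M_A = M₀b(2a-b)/L² = 19·(32/5)·(2·(48/5)-(32/5))/16² = 152/25 kN·m
  R_B = -6M₀ab/L³ = -6·19·(48/5)·(32/5)/16³ = -171/100 kN
  M_B = M₀a(2b-a)/L² = 19·(48/5)·(2·(32/5)-(48/5))/16² = 57/25 kN·m
Superposition: R_A = 55509/400 kN, M_A = 57337/150 kN·m, R_B = 58891/400 kN, M_B = -19311/50 kN·m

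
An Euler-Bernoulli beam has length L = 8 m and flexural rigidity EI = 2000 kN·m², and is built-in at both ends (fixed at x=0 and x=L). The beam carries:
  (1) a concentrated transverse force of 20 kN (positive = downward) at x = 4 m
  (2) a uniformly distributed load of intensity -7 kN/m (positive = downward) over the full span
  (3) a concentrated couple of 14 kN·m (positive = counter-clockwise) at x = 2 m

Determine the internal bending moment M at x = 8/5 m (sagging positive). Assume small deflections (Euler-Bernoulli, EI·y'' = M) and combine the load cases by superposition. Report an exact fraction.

M(8/5) = 1961/600 kN·m

Load 1 — point force P=20 kN at a=4 m (b=L-a=4):
  M_1 = Pb²(3a+b)x/L³ - Pab²/L²  [x≤a] = 20·4²·(3·4+4)·(8/5)/8³ - 20·4·4²/8² = -4 kN·m
Load 2 — uniform load w=-7 kN/m over full span:
  M_2 = wLx/2 - wL²/12 - wx²/2 = (-7)·8·(8/5)/2 - (-7)·8²/12 - (-7)·(8/5)²/2 = 112/75 kN·m
Load 3 — applied couple M₀=14 kN·m at a=2 m (b=L-a=6):
  M_3 = R_Ax - M_A  [x≤a] with R_A=63/32, M_A=-21/8 = (63/32)·(8/5) - (-21/8) = 231/40 kN·m
Superposition: M = Σ M_i = 1961/600 kN·m ≈ 3.268333 kN·m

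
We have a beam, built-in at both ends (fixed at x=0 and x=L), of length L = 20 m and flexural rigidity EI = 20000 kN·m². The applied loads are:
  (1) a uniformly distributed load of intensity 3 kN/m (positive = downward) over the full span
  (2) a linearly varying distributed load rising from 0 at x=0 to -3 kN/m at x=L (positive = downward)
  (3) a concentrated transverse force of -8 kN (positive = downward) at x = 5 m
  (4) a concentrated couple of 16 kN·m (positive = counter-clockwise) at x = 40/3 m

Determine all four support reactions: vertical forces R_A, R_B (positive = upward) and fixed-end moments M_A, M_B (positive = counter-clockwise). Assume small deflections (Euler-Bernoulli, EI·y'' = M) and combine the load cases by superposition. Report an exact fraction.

R_A = 919/60 kN, M_A = 257/6 kN·m, R_B = 401/60 kN, M_B = -65/2 kN·m

Load 1 — uniform load w=3 kN/m over full span:
  R_A = wL/2 = 3·20/2 = 30 kN
  M_A = wL²/12 = 3·20²/12 = 100 kN·m
  R_B = wL/2 = 3·20/2 = 30 kN
  M_B = -wL²/12 = -3·20²/12 = -100 kN·m
Load 2 — triangular load w₀=-3 kN/m (0→w₀ over full span):
  R_A = 3w₀L/20 = 3·(-3)·20/20 = -9 kN
  M_A = w₀L²/30 = (-3)·20²/30 = -40 kN·m
  R_B = 7w₀L/20 = 7·(-3)·20/20 = -21 kN
  M_B = -w₀L²/20 = -(-3)·20²/20 = 60 kN·m
Load 3 — point force P=-8 kN at a=5 m (b=L-a=15):
  R_A = Pb²(3a+b)/L³ = (-8)·15²·(3·5+15)/20³ = -27/4 kN
  M_A = Pab²/L² = (-8)·5·15²/20² = -45/2 kN·m
  R_B = Pa²(a+3b)/L³ = (-8)·5²·(5+3·15)/20³ = -5/4 kN
  M_B = -Pa²b/L² = -(-8)·5²·15/20² = 15/2 kN·m
Load 4 — applied couple M₀=16 kN·m at a=40/3 m (b=L-a=20/3):
  R_A = 6M₀ab/L³ = 6·16·(40/3)·(20/3)/20³ = 16/15 kN
  M_A = M₀b(2a-b)/L² = 16·(20/3)·(2·(40/3)-(20/3))/20² = 16/3 kN·m
  R_B = -6M₀ab/L³ = -6·16·(40/3)·(20/3)/20³ = -16/15 kN
  M_B = M₀a(2b-a)/L² = 16·(40/3)·(2·(20/3)-(40/3))/20² = 0 kN·m
Superposition: R_A = 919/60 kN, M_A = 257/6 kN·m, R_B = 401/60 kN, M_B = -65/2 kN·m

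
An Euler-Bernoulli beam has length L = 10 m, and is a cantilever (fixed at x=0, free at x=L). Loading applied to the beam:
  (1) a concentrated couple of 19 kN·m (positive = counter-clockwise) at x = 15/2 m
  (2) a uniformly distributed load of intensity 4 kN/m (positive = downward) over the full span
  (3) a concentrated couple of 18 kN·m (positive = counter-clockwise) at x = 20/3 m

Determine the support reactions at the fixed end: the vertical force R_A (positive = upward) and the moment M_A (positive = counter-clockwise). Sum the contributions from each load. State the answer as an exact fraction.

Load 1 — applied couple M₀=19 kN·m at a=15/2 m (b=L-a=5/2):
  R_A = 0 kN
  M_A = -M₀ = -19 kN·m
Load 2 — uniform load w=4 kN/m over full span:
  R_A = wL = 4·10 = 40 kN
  M_A = wL²/2 = 4·10²/2 = 200 kN·m
Load 3 — applied couple M₀=18 kN·m at a=20/3 m (b=L-a=10/3):
  R_A = 0 kN
  M_A = -M₀ = -18 kN·m
Superposition: R_A = 40 kN, M_A = 163 kN·m

R_A = 40 kN, M_A = 163 kN·m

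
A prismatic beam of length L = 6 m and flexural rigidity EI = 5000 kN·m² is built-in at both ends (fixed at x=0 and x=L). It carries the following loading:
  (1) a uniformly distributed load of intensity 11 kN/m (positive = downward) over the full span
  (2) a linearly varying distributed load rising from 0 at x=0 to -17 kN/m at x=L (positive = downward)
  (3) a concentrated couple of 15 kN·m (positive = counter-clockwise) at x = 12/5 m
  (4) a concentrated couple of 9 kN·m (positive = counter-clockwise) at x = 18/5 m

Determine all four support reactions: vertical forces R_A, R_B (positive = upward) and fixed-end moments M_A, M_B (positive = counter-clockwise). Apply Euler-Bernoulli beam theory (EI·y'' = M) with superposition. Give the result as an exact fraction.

R_A = 1173/50 kN, M_A = 432/25 kN·m, R_B = -423/50 kN, M_B = 87/25 kN·m

Load 1 — uniform load w=11 kN/m over full span:
  R_A = wL/2 = 11·6/2 = 33 kN
  M_A = wL²/12 = 11·6²/12 = 33 kN·m
  R_B = wL/2 = 11·6/2 = 33 kN
  M_B = -wL²/12 = -11·6²/12 = -33 kN·m
Load 2 — triangular load w₀=-17 kN/m (0→w₀ over full span):
  R_A = 3w₀L/20 = 3·(-17)·6/20 = -153/10 kN
  M_A = w₀L²/30 = (-17)·6²/30 = -102/5 kN·m
  R_B = 7w₀L/20 = 7·(-17)·6/20 = -357/10 kN
  M_B = -w₀L²/20 = -(-17)·6²/20 = 153/5 kN·m
Load 3 — applied couple M₀=15 kN·m at a=12/5 m (b=L-a=18/5):
  R_A = 6M₀ab/L³ = 6·15·(12/5)·(18/5)/6³ = 18/5 kN
  M_A = M₀b(2a-b)/L² = 15·(18/5)·(2·(12/5)-(18/5))/6² = 9/5 kN·m
  R_B = -6M₀ab/L³ = -6·15·(12/5)·(18/5)/6³ = -18/5 kN
  M_B = M₀a(2b-a)/L² = 15·(12/5)·(2·(18/5)-(12/5))/6² = 24/5 kN·m
Load 4 — applied couple M₀=9 kN·m at a=18/5 m (b=L-a=12/5):
  R_A = 6M₀ab/L³ = 6·9·(18/5)·(12/5)/6³ = 54/25 kN
  M_A = M₀b(2a-b)/L² = 9·(12/5)·(2·(18/5)-(12/5))/6² = 72/25 kN·m
  R_B = -6M₀ab/L³ = -6·9·(18/5)·(12/5)/6³ = -54/25 kN
  M_B = M₀a(2b-a)/L² = 9·(18/5)·(2·(12/5)-(18/5))/6² = 27/25 kN·m
Superposition: R_A = 1173/50 kN, M_A = 432/25 kN·m, R_B = -423/50 kN, M_B = 87/25 kN·m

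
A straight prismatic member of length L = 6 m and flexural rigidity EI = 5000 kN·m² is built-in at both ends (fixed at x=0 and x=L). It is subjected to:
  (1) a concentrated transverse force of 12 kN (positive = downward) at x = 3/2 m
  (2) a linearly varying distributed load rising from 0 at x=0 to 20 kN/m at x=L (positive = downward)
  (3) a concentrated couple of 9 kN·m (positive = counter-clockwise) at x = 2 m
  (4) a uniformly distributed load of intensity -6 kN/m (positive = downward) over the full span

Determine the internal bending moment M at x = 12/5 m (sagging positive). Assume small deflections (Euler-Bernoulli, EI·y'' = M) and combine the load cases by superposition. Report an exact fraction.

Load 1 — point force P=12 kN at a=3/2 m (b=L-a=9/2):
  M_1 = Pa²(a+3b)(L-x)/L³ - Pa²b/L²  [x>a] = 12·(3/2)²·((3/2)+3·(9/2))·(6-(12/5))/6³ - 12·(3/2)²·(9/2)/6² = 27/8 kN·m
Load 2 — triangular load w₀=20 kN/m (0→w₀ over full span):
  M_2 = 3w₀Lx/20 - w₀L²/30 - w₀x³/(6L) = 3·20·6·(12/5)/20 - 20·6²/30 - 20·(12/5)³/(6·6) = 288/25 kN·m
Load 3 — applied couple M₀=9 kN·m at a=2 m (b=L-a=4):
  M_3 = R_Ax - M_A - M₀  [x>a] with R_A=2, M_A=0 = 2·(12/5) - 0 - 9 = -21/5 kN·m
Load 4 — uniform load w=-6 kN/m over full span:
  M_4 = wLx/2 - wL²/12 - wx²/2 = (-6)·6·(12/5)/2 - (-6)·6²/12 - (-6)·(12/5)²/2 = -198/25 kN·m
Superposition: M = Σ M_i = 111/40 kN·m ≈ 2.775000 kN·m

M(12/5) = 111/40 kN·m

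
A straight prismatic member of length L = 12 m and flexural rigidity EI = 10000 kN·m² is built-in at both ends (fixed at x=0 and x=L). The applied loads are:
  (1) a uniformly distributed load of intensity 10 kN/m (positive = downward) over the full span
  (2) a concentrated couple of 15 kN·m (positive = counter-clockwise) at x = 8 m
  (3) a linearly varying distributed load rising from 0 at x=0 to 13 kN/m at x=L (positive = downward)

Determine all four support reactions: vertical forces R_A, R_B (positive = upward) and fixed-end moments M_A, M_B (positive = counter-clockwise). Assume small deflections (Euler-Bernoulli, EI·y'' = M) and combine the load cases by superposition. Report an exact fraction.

Load 1 — uniform load w=10 kN/m over full span:
  R_A = wL/2 = 10·12/2 = 60 kN
  M_A = wL²/12 = 10·12²/12 = 120 kN·m
  R_B = wL/2 = 10·12/2 = 60 kN
  M_B = -wL²/12 = -10·12²/12 = -120 kN·m
Load 2 — applied couple M₀=15 kN·m at a=8 m (b=L-a=4):
  R_A = 6M₀ab/L³ = 6·15·8·4/12³ = 5/3 kN
  M_A = M₀b(2a-b)/L² = 15·4·(2·8-4)/12² = 5 kN·m
  R_B = -6M₀ab/L³ = -6·15·8·4/12³ = -5/3 kN
  M_B = M₀a(2b-a)/L² = 15·8·(2·4-8)/12² = 0 kN·m
Load 3 — triangular load w₀=13 kN/m (0→w₀ over full span):
  R_A = 3w₀L/20 = 3·13·12/20 = 117/5 kN
  M_A = w₀L²/30 = 13·12²/30 = 312/5 kN·m
  R_B = 7w₀L/20 = 7·13·12/20 = 273/5 kN
  M_B = -w₀L²/20 = -13·12²/20 = -468/5 kN·m
Superposition: R_A = 1276/15 kN, M_A = 937/5 kN·m, R_B = 1694/15 kN, M_B = -1068/5 kN·m

R_A = 1276/15 kN, M_A = 937/5 kN·m, R_B = 1694/15 kN, M_B = -1068/5 kN·m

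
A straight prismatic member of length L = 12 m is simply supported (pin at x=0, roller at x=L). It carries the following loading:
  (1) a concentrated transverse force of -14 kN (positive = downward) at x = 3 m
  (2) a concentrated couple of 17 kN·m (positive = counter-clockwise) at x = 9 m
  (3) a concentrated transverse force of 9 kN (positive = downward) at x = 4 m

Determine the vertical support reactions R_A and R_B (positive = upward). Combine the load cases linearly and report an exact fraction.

Load 1 — point force P=-14 kN at a=3 m (b=L-a=9):
  R_A = Pb/L = (-14)·9/12 = -21/2 kN
  R_B = Pa/L = (-14)·3/12 = -7/2 kN
Load 2 — applied couple M₀=17 kN·m at a=9 m (b=L-a=3):
  R_A = M₀/L = 17/12 kN
  R_B = -M₀/L = -17/12 kN
Load 3 — point force P=9 kN at a=4 m (b=L-a=8):
  R_A = Pb/L = 9·8/12 = 6 kN
  R_B = Pa/L = 9·4/12 = 3 kN
Superposition: R_A = -37/12 kN, R_B = -23/12 kN

R_A = -37/12 kN, R_B = -23/12 kN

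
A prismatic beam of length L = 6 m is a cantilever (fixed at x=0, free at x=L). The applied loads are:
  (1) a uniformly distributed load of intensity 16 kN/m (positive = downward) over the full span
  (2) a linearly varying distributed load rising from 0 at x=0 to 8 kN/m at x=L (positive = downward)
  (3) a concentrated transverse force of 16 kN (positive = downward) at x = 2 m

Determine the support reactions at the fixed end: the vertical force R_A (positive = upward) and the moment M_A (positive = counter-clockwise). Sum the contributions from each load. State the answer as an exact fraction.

R_A = 136 kN, M_A = 416 kN·m

Load 1 — uniform load w=16 kN/m over full span:
  R_A = wL = 16·6 = 96 kN
  M_A = wL²/2 = 16·6²/2 = 288 kN·m
Load 2 — triangular load w₀=8 kN/m (0→w₀ over full span):
  R_A = w₀L/2 = 8·6/2 = 24 kN
  M_A = w₀L²/3 = 8·6²/3 = 96 kN·m
Load 3 — point force P=16 kN at a=2 m (b=L-a=4):
  R_A = P = 16 kN
  M_A = Pa = 16·2 = 32 kN·m
Superposition: R_A = 136 kN, M_A = 416 kN·m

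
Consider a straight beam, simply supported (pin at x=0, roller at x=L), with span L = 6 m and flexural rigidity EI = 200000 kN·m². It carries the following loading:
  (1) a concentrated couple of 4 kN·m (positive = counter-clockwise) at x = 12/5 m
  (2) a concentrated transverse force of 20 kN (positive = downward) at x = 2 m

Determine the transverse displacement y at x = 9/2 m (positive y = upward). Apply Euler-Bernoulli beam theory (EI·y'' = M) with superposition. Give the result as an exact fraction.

y(9/2) = -28103/120000000 m

Load 1 — applied couple M₀=4 kN·m at a=12/5 m (b=L-a=18/5):
  y_1 = (M₀x³/(6L)-M₀(x-a)²/2+C₁x)/EI  [x>a] with C₁=M₀(3b²-L²)/(6L)=8/25 = (4·(9/2)³/(6·6)-4·((9/2)-(12/5))²/2+(8/25)·(9/2))/200000 = 549/40000000 m
Load 2 — point force P=20 kN at a=2 m (b=L-a=4):
  y_2 = -Pa(L-x)(2Lx-a²-x²)/(6LEI)  [x>a] = -20·2·(6-(9/2))·(2·6·(9/2)-2²-(9/2)²)/(6·6·200000) = -119/480000 m
Superposition: y = Σ y_i = -28103/120000000 m ≈ -0.000234 m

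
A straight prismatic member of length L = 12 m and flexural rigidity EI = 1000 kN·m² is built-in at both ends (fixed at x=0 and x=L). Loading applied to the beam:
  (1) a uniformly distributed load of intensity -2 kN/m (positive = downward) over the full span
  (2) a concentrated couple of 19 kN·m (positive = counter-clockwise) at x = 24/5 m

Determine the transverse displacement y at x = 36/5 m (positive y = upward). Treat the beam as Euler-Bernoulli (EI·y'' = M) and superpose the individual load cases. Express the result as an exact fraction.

Load 1 — uniform load w=-2 kN/m over full span:
  y_1 = -wx²(L-x)²/(24EI) = -(-2)·(36/5)²·(12-(36/5))²/(24·1000) = 7776/78125 m
Load 2 — applied couple M₀=19 kN·m at a=24/5 m (b=L-a=36/5):
  y_2 = (R_Ax³/6 - M_Ax²/2 - M₀(x-a)²/2)/EI  [x>a] with R_A=57/25, M_A=57/25 = ((57/25)·(36/5)³/6 - (57/25)·(36/5)²/2 - 19·((36/5)-(24/5))²/2)/1000 = 10944/390625 m
Superposition: y = Σ y_i = 49824/390625 m ≈ 0.127549 m

y(36/5) = 49824/390625 m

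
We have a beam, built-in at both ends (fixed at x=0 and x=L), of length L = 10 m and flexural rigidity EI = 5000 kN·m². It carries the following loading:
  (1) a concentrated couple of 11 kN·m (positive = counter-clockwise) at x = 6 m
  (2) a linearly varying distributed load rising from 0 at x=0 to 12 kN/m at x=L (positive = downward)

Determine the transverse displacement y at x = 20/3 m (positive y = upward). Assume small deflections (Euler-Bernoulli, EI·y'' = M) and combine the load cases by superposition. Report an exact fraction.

y(20/3) = -16297/607500 m

Load 1 — applied couple M₀=11 kN·m at a=6 m (b=L-a=4):
  y_1 = (R_Ax³/6 - M_Ax²/2 - M₀(x-a)²/2)/EI  [x>a] with R_A=198/125, M_A=88/25 = ((198/125)·(20/3)³/6 - (88/25)·(20/3)²/2 - 11·((20/3)-6)²/2)/5000 = -11/22500 m
Load 2 — triangular load w₀=12 kN/m (0→w₀ over full span):
  y_2 = -w₀x²(L-x)²(x+2L)/(120LEI) = -12·(20/3)²·(10-(20/3))²·((20/3)+2·10)/(120·10·5000) = -32/1215 m
Superposition: y = Σ y_i = -16297/607500 m ≈ -0.026826 m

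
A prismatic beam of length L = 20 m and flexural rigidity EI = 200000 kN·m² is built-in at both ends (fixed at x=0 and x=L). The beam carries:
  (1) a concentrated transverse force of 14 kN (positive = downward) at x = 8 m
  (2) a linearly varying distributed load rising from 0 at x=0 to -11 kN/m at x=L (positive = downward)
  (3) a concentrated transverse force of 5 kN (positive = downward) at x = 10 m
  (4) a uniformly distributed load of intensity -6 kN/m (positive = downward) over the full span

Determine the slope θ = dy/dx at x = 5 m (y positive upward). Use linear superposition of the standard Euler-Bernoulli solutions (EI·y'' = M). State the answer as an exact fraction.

Load 1 — point force P=14 kN at a=8 m (b=L-a=12):
  θ_1 = -Pb²x(2aL-(3a+b)x)/(2L³EI)  [x≤a] = -14·12²·5·(2·8·20-(3·8+12)·5)/(2·20³·200000) = -441/1000000 rad
Load 2 — triangular load w₀=-11 kN/m (0→w₀ over full span):
  θ_2 = -w₀(2x(L-x)(L-2x)(x+2L)+x²(L-x)²)/(120LEI) = -(-11)·(2·5·(20-5)·(20-2·5)·(5+2·20)+5²·(20-5)²)/(120·20·200000) = 429/256000 rad
Load 3 — point force P=5 kN at a=10 m (b=L-a=10):
  θ_3 = -Pb²x(2aL-(3a+b)x)/(2L³EI)  [x≤a] = -5·10²·5·(2·10·20-(3·10+10)·5)/(2·20³·200000) = -1/6400 rad
Load 4 — uniform load w=-6 kN/m over full span:
  θ_4 = -wx(L-x)(L-2x)/(12EI) = -(-6)·5·(20-5)·(20-2·5)/(12·200000) = 3/1600 rad
Superposition: θ = Σ θ_i = 94513/32000000 rad ≈ 0.002954 rad

θ(5) = 94513/32000000 rad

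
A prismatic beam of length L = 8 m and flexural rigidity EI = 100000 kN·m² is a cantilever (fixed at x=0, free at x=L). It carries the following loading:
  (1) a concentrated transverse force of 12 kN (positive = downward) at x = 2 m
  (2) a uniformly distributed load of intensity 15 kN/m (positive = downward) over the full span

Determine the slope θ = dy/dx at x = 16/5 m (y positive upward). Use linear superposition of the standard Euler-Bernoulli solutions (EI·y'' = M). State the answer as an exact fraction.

θ(16/5) = -3211/312500 rad

Load 1 — point force P=12 kN at a=2 m (b=L-a=6):
  θ_1 = -Pa²/(2EI)  [x>a] = -12·2²/(2·100000) = -3/12500 rad
Load 2 — uniform load w=15 kN/m over full span:
  θ_2 = -wx(x²-3Lx+3L²)/(6EI) = -15·(16/5)·((16/5)²-3·8·(16/5)+3·8²)/(6·100000) = -784/78125 rad
Superposition: θ = Σ θ_i = -3211/312500 rad ≈ -0.010275 rad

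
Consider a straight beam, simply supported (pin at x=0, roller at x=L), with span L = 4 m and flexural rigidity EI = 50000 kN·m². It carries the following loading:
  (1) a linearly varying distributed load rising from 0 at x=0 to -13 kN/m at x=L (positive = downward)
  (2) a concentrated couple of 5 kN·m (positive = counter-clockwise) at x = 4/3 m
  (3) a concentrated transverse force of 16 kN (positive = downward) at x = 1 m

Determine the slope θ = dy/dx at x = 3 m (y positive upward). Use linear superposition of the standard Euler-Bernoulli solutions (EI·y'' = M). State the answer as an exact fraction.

θ(3) = -7849/72000000 rad

Load 1 — triangular load w₀=-13 kN/m (0→w₀ over full span):
  θ_1 = -w₀(7L⁴-30L²x²+15x⁴)/(360LEI) = -(-13)·(7·4⁴-30·4²·3²+15·3⁴)/(360·4·50000) = -17069/72000000 rad
Load 2 — applied couple M₀=5 kN·m at a=4/3 m (b=L-a=8/3):
  θ_2 = (M₀x²/(2L)-M₀(x-a)+C₁)/EI  [x>a] with C₁=M₀(3b²-L²)/(6L)=10/9 = (5·3²/(2·4)-5·(3-(4/3))+(10/9))/50000 = -23/720000 rad
Load 3 — point force P=16 kN at a=1 m (b=L-a=3):
  θ_3 = -Pa(2L²-6Lx+3x²+a²)/(6LEI)  [x>a] = -16·1·(2·4²-6·4·3+3·3²+1²)/(6·4·50000) = 1/6250 rad
Superposition: θ = Σ θ_i = -7849/72000000 rad ≈ -0.000109 rad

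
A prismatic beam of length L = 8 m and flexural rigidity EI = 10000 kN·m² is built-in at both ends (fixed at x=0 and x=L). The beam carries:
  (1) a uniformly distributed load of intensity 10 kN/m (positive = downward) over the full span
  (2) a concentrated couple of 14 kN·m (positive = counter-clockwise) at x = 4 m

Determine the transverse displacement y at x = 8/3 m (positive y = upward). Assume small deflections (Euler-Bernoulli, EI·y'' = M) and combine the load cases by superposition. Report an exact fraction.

Load 1 — uniform load w=10 kN/m over full span:
  y_1 = -wx²(L-x)²/(24EI) = -10·(8/3)²·(8-(8/3))²/(24·10000) = -256/30375 m
Load 2 — applied couple M₀=14 kN·m at a=4 m (b=L-a=4):
  y_2 = (R_Ax³/6 - M_Ax²/2)/EI  [x≤a] with R_A=21/8, M_A=7/2 = ((21/8)·(8/3)³/6 - (7/2)·(8/3)²/2)/10000 = -7/16875 m
Superposition: y = Σ y_i = -1343/151875 m ≈ -0.008843 m

y(8/3) = -1343/151875 m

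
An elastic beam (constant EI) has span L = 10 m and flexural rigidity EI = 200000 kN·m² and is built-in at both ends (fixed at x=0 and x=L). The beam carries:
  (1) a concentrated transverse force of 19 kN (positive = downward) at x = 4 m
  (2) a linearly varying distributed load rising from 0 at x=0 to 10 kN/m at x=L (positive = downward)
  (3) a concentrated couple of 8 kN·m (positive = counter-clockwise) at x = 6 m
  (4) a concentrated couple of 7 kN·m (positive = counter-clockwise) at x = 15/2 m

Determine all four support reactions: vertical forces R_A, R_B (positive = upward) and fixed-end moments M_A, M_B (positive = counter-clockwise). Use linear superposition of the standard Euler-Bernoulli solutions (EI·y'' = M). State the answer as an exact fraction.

Load 1 — point force P=19 kN at a=4 m (b=L-a=6):
  R_A = Pb²(3a+b)/L³ = 19·6²·(3·4+6)/10³ = 1539/125 kN
  M_A = Pab²/L² = 19·4·6²/10² = 684/25 kN·m
  R_B = Pa²(a+3b)/L³ = 19·4²·(4+3·6)/10³ = 836/125 kN
  M_B = -Pa²b/L² = -19·4²·6/10² = -456/25 kN·m
Load 2 — triangular load w₀=10 kN/m (0→w₀ over full span):
  R_A = 3w₀L/20 = 3·10·10/20 = 15 kN
  M_A = w₀L²/30 = 10·10²/30 = 100/3 kN·m
  R_B = 7w₀L/20 = 7·10·10/20 = 35 kN
  M_B = -w₀L²/20 = -10·10²/20 = -50 kN·m
Load 3 — applied couple M₀=8 kN·m at a=6 m (b=L-a=4):
  R_A = 6M₀ab/L³ = 6·8·6·4/10³ = 144/125 kN
  M_A = M₀b(2a-b)/L² = 8·4·(2·6-4)/10² = 64/25 kN·m
  R_B = -6M₀ab/L³ = -6·8·6·4/10³ = -144/125 kN
  M_B = M₀a(2b-a)/L² = 8·6·(2·4-6)/10² = 24/25 kN·m
Load 4 — applied couple M₀=7 kN·m at a=15/2 m (b=L-a=5/2):
  R_A = 6M₀ab/L³ = 6·7·(15/2)·(5/2)/10³ = 63/80 kN
  M_A = M₀b(2a-b)/L² = 7·(5/2)·(2·(15/2)-(5/2))/10² = 35/16 kN·m
  R_B = -6M₀ab/L³ = -6·7·(15/2)·(5/2)/10³ = -63/80 kN
  M_B = M₀a(2b-a)/L² = 7·(15/2)·(2·(5/2)-(15/2))/10² = -21/16 kN·m
Superposition: R_A = 58503/2000 kN, M_A = 78529/1200 kN·m, R_B = 79497/2000 kN, M_B = -27437/400 kN·m

R_A = 58503/2000 kN, M_A = 78529/1200 kN·m, R_B = 79497/2000 kN, M_B = -27437/400 kN·m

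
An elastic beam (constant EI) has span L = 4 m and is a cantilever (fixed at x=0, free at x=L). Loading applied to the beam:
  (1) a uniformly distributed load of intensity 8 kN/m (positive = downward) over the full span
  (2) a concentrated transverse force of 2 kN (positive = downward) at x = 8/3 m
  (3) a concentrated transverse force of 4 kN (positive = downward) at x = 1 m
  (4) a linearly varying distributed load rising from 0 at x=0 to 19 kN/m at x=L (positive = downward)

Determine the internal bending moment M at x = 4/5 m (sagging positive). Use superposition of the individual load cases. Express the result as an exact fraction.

Load 1 — uniform load w=8 kN/m over full span:
  M_1 = -w(L-x)²/2 = -8·(4-(4/5))²/2 = -1024/25 kN·m
Load 2 — point force P=2 kN at a=8/3 m (b=L-a=4/3):
  M_2 = -P(a-x)  [x≤a] = -2·((8/3)-(4/5)) = -56/15 kN·m
Load 3 — point force P=4 kN at a=1 m (b=L-a=3):
  M_3 = -P(a-x)  [x≤a] = -4·(1-(4/5)) = -4/5 kN·m
Load 4 — triangular load w₀=19 kN/m (0→w₀ over full span):
  M_4 = w₀Lx/2 - w₀L²/3 - w₀x³/(6L) = 19·4·(4/5)/2 - 19·4²/3 - 19·(4/5)³/(6·4) = -26752/375 kN·m
Superposition: M = Σ M_i = -14604/125 kN·m ≈ -116.832000 kN·m

M(4/5) = -14604/125 kN·m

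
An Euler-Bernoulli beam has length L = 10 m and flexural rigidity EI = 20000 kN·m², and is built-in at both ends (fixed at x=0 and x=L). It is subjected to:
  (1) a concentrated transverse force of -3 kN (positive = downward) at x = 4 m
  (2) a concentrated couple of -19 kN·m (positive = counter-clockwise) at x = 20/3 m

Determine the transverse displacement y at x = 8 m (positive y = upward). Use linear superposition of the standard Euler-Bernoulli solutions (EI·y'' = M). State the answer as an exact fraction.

Load 1 — point force P=-3 kN at a=4 m (b=L-a=6):
  y_1 = -Pa²(L-x)²(3bL-(3b+a)(L-x))/(6L³EI)  [x>a] = -(-3)·4²·(10-8)²·(3·6·10-(3·6+4)·(10-8))/(6·10³·20000) = 17/78125 m
Load 2 — applied couple M₀=-19 kN·m at a=20/3 m (b=L-a=10/3):
  y_2 = (R_Ax³/6 - M_Ax²/2 - M₀(x-a)²/2)/EI  [x>a] with R_A=-38/15, M_A=-19/3 = ((-38/15)·8³/6 - (-19/3)·8²/2 - (-19)·(8-(20/3))²/2)/20000 = 19/112500 m
Superposition: y = Σ y_i = 1087/2812500 m ≈ 0.000386 m

y(8) = 1087/2812500 m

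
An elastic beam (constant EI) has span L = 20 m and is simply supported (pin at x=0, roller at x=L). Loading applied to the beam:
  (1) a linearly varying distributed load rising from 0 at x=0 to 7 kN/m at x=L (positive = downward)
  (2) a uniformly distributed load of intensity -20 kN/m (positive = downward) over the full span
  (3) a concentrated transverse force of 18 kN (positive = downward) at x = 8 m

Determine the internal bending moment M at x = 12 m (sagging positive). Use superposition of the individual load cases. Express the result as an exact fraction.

M(12) = -3616/5 kN·m

Load 1 — triangular load w₀=7 kN/m (0→w₀ over full span):
  M_1 = w₀Lx/6 - w₀x³/(6L) = 7·20·12/6 - 7·12³/(6·20) = 896/5 kN·m
Load 2 — uniform load w=-20 kN/m over full span:
  M_2 = wx(L-x)/2 = (-20)·12·(20-12)/2 = -960 kN·m
Load 3 — point force P=18 kN at a=8 m (b=L-a=12):
  M_3 = Pa(L-x)/L  [x>a] = 18·8·(20-12)/20 = 288/5 kN·m
Superposition: M = Σ M_i = -3616/5 kN·m ≈ -723.200000 kN·m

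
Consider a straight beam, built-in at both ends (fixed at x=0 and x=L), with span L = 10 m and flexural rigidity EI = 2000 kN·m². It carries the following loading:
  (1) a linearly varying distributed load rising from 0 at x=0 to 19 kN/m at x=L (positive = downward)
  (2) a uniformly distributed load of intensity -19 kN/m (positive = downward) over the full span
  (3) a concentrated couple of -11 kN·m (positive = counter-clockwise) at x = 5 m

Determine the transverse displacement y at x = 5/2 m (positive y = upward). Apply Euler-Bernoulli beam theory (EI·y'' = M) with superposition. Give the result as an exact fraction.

Load 1 — triangular load w₀=19 kN/m (0→w₀ over full span):
  y_1 = -w₀x²(L-x)²(x+2L)/(120LEI) = -19·(5/2)²·(10-(5/2))²·((5/2)+2·10)/(120·10·2000) = -513/8192 m
Load 2 — uniform load w=-19 kN/m over full span:
  y_2 = -wx²(L-x)²/(24EI) = -(-19)·(5/2)²·(10-(5/2))²/(24·2000) = 285/2048 m
Load 3 — applied couple M₀=-11 kN·m at a=5 m (b=L-a=5):
  y_3 = (R_Ax³/6 - M_Ax²/2)/EI  [x≤a] with R_A=-33/20, M_A=-11/4 = ((-33/20)·(5/2)³/6 - (-11/4)·(5/2)²/2)/2000 = 11/5120 m
Superposition: y = Σ y_i = 3223/40960 m ≈ 0.078687 m

y(5/2) = 3223/40960 m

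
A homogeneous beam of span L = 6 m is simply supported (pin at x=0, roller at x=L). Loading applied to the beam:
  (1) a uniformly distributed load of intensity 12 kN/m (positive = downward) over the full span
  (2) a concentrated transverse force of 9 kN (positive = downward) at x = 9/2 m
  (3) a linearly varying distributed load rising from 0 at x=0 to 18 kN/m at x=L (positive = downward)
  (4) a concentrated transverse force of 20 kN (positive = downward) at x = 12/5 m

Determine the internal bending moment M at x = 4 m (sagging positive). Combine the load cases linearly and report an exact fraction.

Load 1 — uniform load w=12 kN/m over full span:
  M_1 = wx(L-x)/2 = 12·4·(6-4)/2 = 48 kN·m
Load 2 — point force P=9 kN at a=9/2 m (b=L-a=3/2):
  M_2 = Pbx/L  [x≤a] = 9·(3/2)·4/6 = 9 kN·m
Load 3 — triangular load w₀=18 kN/m (0→w₀ over full span):
  M_3 = w₀Lx/6 - w₀x³/(6L) = 18·6·4/6 - 18·4³/(6·6) = 40 kN·m
Load 4 — point force P=20 kN at a=12/5 m (b=L-a=18/5):
  M_4 = Pa(L-x)/L  [x>a] = 20·(12/5)·(6-4)/6 = 16 kN·m
Superposition: M = Σ M_i = 113 kN·m ≈ 113.000000 kN·m

M(4) = 113 kN·m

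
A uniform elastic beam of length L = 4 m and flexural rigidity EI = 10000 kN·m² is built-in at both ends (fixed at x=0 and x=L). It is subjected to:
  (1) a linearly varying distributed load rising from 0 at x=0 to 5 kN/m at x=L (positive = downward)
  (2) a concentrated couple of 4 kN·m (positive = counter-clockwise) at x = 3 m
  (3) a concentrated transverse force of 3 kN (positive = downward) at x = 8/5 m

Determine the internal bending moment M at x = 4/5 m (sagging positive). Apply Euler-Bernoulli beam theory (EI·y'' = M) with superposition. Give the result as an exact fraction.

M(4/5) = -6721/7500 kN·m

Load 1 — triangular load w₀=5 kN/m (0→w₀ over full span):
  M_1 = 3w₀Lx/20 - w₀L²/30 - w₀x³/(6L) = 3·5·4·(4/5)/20 - 5·4²/30 - 5·(4/5)³/(6·4) = -28/75 kN·m
Load 2 — applied couple M₀=4 kN·m at a=3 m (b=L-a=1):
  M_2 = R_Ax - M_A  [x≤a] with R_A=9/8, M_A=5/4 = (9/8)·(4/5) - (5/4) = -7/20 kN·m
Load 3 — point force P=3 kN at a=8/5 m (b=L-a=12/5):
  M_3 = Pb²(3a+b)x/L³ - Pab²/L²  [x≤a] = 3·(12/5)²·(3·(8/5)+(12/5))·(4/5)/4³ - 3·(8/5)·(12/5)²/4² = -108/625 kN·m
Superposition: M = Σ M_i = -6721/7500 kN·m ≈ -0.896133 kN·m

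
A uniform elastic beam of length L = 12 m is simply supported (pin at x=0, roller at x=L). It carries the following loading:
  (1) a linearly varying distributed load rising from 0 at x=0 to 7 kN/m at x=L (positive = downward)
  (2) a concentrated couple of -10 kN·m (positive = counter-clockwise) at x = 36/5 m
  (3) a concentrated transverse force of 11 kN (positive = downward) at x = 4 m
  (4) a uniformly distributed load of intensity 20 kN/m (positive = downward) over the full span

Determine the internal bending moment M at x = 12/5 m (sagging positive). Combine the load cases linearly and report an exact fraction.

Load 1 — triangular load w₀=7 kN/m (0→w₀ over full span):
  M_1 = w₀Lx/6 - w₀x³/(6L) = 7·12·(12/5)/6 - 7·(12/5)³/(6·12) = 4032/125 kN·m
Load 2 — applied couple M₀=-10 kN·m at a=36/5 m (b=L-a=24/5):
  M_2 = M₀x/L  [x≤a] = (-10)·(12/5)/12 = -2 kN·m
Load 3 — point force P=11 kN at a=4 m (b=L-a=8):
  M_3 = Pbx/L  [x≤a] = 11·8·(12/5)/12 = 88/5 kN·m
Load 4 — uniform load w=20 kN/m over full span:
  M_4 = wx(L-x)/2 = 20·(12/5)·(12-(12/5))/2 = 1152/5 kN·m
Superposition: M = Σ M_i = 34782/125 kN·m ≈ 278.256000 kN·m

M(12/5) = 34782/125 kN·m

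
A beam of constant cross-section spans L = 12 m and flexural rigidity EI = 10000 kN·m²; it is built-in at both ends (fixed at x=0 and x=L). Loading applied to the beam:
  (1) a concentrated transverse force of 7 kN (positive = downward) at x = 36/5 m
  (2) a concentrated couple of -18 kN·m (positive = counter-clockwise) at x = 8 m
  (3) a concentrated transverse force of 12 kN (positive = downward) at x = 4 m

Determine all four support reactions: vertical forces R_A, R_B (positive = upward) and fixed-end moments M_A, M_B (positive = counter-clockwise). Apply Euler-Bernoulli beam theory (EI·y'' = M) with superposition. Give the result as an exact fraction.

Load 1 — point force P=7 kN at a=36/5 m (b=L-a=24/5):
  R_A = Pb²(3a+b)/L³ = 7·(24/5)²·(3·(36/5)+(24/5))/12³ = 308/125 kN
  M_A = Pab²/L² = 7·(36/5)·(24/5)²/12² = 1008/125 kN·m
  R_B = Pa²(a+3b)/L³ = 7·(36/5)²·((36/5)+3·(24/5))/12³ = 567/125 kN
  M_B = -Pa²b/L² = -7·(36/5)²·(24/5)/12² = -1512/125 kN·m
Load 2 — applied couple M₀=-18 kN·m at a=8 m (b=L-a=4):
  R_A = 6M₀ab/L³ = 6·(-18)·8·4/12³ = -2 kN
  M_A = M₀b(2a-b)/L² = (-18)·4·(2·8-4)/12² = -6 kN·m
  R_B = -6M₀ab/L³ = -6·(-18)·8·4/12³ = 2 kN
  M_B = M₀a(2b-a)/L² = (-18)·8·(2·4-8)/12² = 0 kN·m
Load 3 — point force P=12 kN at a=4 m (b=L-a=8):
  R_A = Pb²(3a+b)/L³ = 12·8²·(3·4+8)/12³ = 80/9 kN
  M_A = Pab²/L² = 12·4·8²/12² = 64/3 kN·m
  R_B = Pa²(a+3b)/L³ = 12·4²·(4+3·8)/12³ = 28/9 kN
  M_B = -Pa²b/L² = -12·4²·8/12² = -32/3 kN·m
Superposition: R_A = 10522/1125 kN, M_A = 8774/375 kN·m, R_B = 10853/1125 kN, M_B = -8536/375 kN·m

R_A = 10522/1125 kN, M_A = 8774/375 kN·m, R_B = 10853/1125 kN, M_B = -8536/375 kN·m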